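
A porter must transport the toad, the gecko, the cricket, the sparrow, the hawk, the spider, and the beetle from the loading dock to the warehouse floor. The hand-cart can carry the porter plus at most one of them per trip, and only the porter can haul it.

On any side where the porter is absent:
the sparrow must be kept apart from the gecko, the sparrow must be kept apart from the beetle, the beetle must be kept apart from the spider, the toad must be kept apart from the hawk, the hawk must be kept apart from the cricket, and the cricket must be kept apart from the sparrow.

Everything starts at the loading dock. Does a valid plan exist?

No

Whatever the first load, the items left behind include a forbidden pair without the porter. No opening move is safe, so no plan exists.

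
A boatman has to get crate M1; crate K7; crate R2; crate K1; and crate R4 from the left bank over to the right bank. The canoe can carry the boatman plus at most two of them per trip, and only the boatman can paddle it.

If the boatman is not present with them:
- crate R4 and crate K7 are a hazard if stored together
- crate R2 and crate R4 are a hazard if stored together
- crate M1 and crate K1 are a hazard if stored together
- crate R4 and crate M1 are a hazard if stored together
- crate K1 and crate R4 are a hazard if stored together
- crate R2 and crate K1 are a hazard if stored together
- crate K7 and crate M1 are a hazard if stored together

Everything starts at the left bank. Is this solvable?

Whatever the first load, the items left behind include a forbidden pair without the boatman. No opening move is safe, so no plan exists.

No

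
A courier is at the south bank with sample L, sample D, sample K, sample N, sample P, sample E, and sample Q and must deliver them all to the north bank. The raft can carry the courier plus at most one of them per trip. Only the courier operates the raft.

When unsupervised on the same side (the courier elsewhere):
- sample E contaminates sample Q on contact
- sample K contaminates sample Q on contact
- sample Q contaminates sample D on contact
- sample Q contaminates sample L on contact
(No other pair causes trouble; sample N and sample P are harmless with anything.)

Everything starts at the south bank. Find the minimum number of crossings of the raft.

impossible

Following every safe sequence of crossings from the start, the most of the 7 that can be at the north bank as the raft arrives there on crossings 1, 3, 5, 7 is 1, 2, 3, 4 respectively; the best ever achieved is 4 of 7.
From crossing 9 on, no configuration arises that was not already reachable earlier: only 44 distinct safe configurations (who is on which side, and where the raft is) can ever be reached, none of them has everyone across, and every continuation just revisits them. So no valid plan exists.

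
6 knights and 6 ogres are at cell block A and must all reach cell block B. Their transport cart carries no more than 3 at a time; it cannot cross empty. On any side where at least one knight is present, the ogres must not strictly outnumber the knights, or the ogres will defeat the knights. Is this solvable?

No

Following every safe sequence of crossings from the start, the most of the 12 that can be at cell block B as the transport cart arrives there on crossings 1, 3, 5 is 3, 5, 6 respectively; the best ever achieved is 6 of 12.
From crossing 7 on, no configuration arises that was not already reachable earlier: only 17 distinct safe configurations (who is on which side, and where the transport cart is) can ever be reached, none of them has everyone across, and every continuation just revisits them. They are: 0 knights + 0 ogres across (transport cart back at the start); 0 knights + 1 ogre across (transport cart there); 0 knights + 1 ogre across (transport cart back at the start); 0 knights + 2 ogres across (transport cart there); 0 knights + 2 ogres across (transport cart back at the start); 0 knights + 3 ogres across (transport cart there); 0 knights + 3 ogres across (transport cart back at the start); 0 knights + 4 ogres across (transport cart there); 0 knights + 4 ogres across (transport cart back at the start); 0 knights + 5 ogres across (transport cart there); 0 knights + 5 ogres across (transport cart back at the start); 0 knights + 6 ogres across (transport cart there); 1 knight + 1 ogre across (transport cart there); 1 knight + 1 ogre across (transport cart back at the start); 2 knights + 2 ogres across (transport cart there); 2 knights + 2 ogres across (transport cart back at the start); 3 knights + 3 ogres across (transport cart there). So no valid plan exists.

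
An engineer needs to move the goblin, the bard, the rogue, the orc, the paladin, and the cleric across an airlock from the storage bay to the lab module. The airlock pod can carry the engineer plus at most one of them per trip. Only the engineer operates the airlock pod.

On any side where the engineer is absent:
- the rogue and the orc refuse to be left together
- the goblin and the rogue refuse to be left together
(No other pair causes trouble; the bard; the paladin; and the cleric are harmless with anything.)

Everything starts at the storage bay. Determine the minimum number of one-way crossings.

Counting alone: the engineer can take at most 1 across per trip to the lab module, so moving all 6 needs at least 6 loaded trips out, with a return between consecutive ones — at least 11 crossings.
The safety rule pushes this higher. Following every safe sequence of crossings, the most of the 6 that can be at the lab module as the airlock pod arrives there on crossing 11 is 5 — never all 6.
So no plan with fewer than 13 crossings exists, and this one achieves 13:
1. Engineer goes to the lab module with the rogue.
2. Engineer goes back to the storage bay alone.
3. Engineer goes to the lab module with the goblin.
4. Engineer goes back to the storage bay with the rogue.
5. Engineer goes to the lab module with the orc.
6. Engineer goes back to the storage bay alone.
7. Engineer goes to the lab module with the bard.
8. Engineer goes back to the storage bay alone.
9. Engineer goes to the lab module with the paladin.
10. Engineer goes back to the storage bay alone.
11. Engineer goes to the lab module with the cleric.
12. Engineer goes back to the storage bay alone.
13. Engineer goes to the lab module with the rogue.

13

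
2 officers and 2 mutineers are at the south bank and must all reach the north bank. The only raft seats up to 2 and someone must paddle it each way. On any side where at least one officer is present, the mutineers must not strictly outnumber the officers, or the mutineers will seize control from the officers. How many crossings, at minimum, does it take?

Counting alone: each trip to the north bank takes at most 2 across and each return brings at least 1 back, so after t trips out (and t−1 returns) at most 2t − (t−1) of the 4 are across; that first reaches 4 at t = 3, so at least 5 crossings are needed.
The plan below uses exactly 5 crossings, so it is optimal:
1. 2 mutineers → the north bank.  (the south bank: 2O 0M; the north bank: 0O 2M)
2. 1 mutineer ← the south bank.  (the south bank: 2O 1M; the north bank: 0O 1M)
3. 2 officers → the north bank.  (the south bank: 0O 1M; the north bank: 2O 1M)
4. 1 mutineer ← the south bank.  (the south bank: 0O 2M; the north bank: 2O 0M)
5. 2 mutineers → the north bank.  (the south bank: 0O 0M; the north bank: 2O 2M)

5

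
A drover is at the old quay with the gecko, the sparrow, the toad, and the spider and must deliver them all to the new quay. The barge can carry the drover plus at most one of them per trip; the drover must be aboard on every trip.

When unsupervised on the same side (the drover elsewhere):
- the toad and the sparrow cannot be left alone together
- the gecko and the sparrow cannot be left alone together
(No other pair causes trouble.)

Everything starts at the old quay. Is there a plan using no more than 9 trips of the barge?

Yes — this plan uses 9 crossings (≤ 9):
1. Drover goes to the new quay with the sparrow.  [the old quay: the gecko, the spider, the toad | the new quay: the sparrow]
2. Drover goes back to the old quay alone.  [the old quay: the gecko, the spider, the toad | the new quay: the sparrow]
3. Drover goes to the new quay with the gecko.  [the old quay: the spider, the toad | the new quay: the gecko, the sparrow]
4. Drover goes back to the old quay with the sparrow.  [the old quay: the sparrow, the spider, the toad | the new quay: the gecko]
5. Drover goes to the new quay with the toad.  [the old quay: the sparrow, the spider | the new quay: the gecko, the toad]
6. Drover goes back to the old quay alone.  [the old quay: the sparrow, the spider | the new quay: the gecko, the toad]
7. Drover goes to the new quay with the spider.  [the old quay: the sparrow | the new quay: the gecko, the spider, the toad]
8. Drover goes back to the old quay alone.  [the old quay: the sparrow | the new quay: the gecko, the spider, the toad]
9. Drover goes to the new quay with the sparrow.  [the old quay: — | the new quay: the gecko, the sparrow, the spider, the toad]

Yes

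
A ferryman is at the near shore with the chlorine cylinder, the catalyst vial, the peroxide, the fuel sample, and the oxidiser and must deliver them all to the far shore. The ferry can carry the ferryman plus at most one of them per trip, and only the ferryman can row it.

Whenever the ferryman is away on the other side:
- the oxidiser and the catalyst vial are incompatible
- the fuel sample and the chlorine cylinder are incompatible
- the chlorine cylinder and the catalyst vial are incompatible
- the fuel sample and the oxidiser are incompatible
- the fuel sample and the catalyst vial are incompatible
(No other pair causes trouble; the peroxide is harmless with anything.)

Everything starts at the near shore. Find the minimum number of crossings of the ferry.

Whatever the first load, the items left behind include a forbidden pair without the ferryman. No opening move is safe, so no plan exists.

impossible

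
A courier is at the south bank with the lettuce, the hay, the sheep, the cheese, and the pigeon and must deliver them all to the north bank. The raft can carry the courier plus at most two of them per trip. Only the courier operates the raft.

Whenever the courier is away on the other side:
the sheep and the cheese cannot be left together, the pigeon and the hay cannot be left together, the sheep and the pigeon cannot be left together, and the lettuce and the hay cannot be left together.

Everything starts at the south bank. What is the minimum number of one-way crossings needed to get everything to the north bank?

7

Counting alone: the courier can take at most 2 across per trip to the north bank, so moving all 5 needs at least 3 loaded trips out, with a return between consecutive ones — at least 5 crossings.
The safety rule pushes this higher. Following every safe sequence of crossings, the most of the 5 that can be at the north bank as the raft arrives there on crossing 5 is 4 — never all 5.
So no plan with fewer than 7 crossings exists, and this one achieves 7:
1. Courier goes to the north bank with the hay and the sheep.  [the south bank: the cheese, the lettuce, the pigeon | the north bank: the hay, the sheep]
2. Courier goes back to the south bank alone.  [the south bank: the cheese, the lettuce, the pigeon | the north bank: the hay, the sheep]
3. Courier goes to the north bank with the lettuce.  [the south bank: the cheese, the pigeon | the north bank: the hay, the lettuce, the sheep]
4. Courier goes back to the south bank with the hay.  [the south bank: the cheese, the hay, the pigeon | the north bank: the lettuce, the sheep]
5. Courier goes to the north bank with the cheese and the pigeon.  [the south bank: the hay | the north bank: the cheese, the lettuce, the pigeon, the sheep]
6. Courier goes back to the south bank with the sheep.  [the south bank: the hay, the sheep | the north bank: the cheese, the lettuce, the pigeon]
7. Courier goes to the north bank with the hay and the sheep.  [the south bank: — | the north bank: the cheese, the hay, the lettuce, the pigeon, the sheep]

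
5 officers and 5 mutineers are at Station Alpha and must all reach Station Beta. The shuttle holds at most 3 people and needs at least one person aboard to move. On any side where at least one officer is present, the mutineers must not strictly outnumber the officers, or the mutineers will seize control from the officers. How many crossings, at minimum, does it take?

11

Counting alone: each trip to Station Beta takes at most 3 across and each return brings at least 1 back, so after t trips out (and t−1 returns) at most 3t − (t−1) of the 10 are across; that first reaches 10 at t = 5, so at least 9 crossings are needed.
The safety rule pushes this higher. Following every safe sequence of crossings, the most of the 10 that can be at Station Beta as the shuttle arrives there on crossing 9 is 9 — never all 10.
So no plan with fewer than 11 crossings exists, and this one achieves 11:
1. 2 mutineers → Station Beta.  (Station Alpha: 5O 3M; Station Beta: 0O 2M)
2. 1 mutineer ← Station Alpha.  (Station Alpha: 5O 4M; Station Beta: 0O 1M)
3. 3 mutineers → Station Beta.  (Station Alpha: 5O 1M; Station Beta: 0O 4M)
4. 1 mutineer ← Station Alpha.  (Station Alpha: 5O 2M; Station Beta: 0O 3M)
5. 3 officers → Station Beta.  (Station Alpha: 2O 2M; Station Beta: 3O 3M)
6. 1 officer and 1 mutineer ← Station Alpha.  (Station Alpha: 3O 3M; Station Beta: 2O 2M)
7. 3 officers → Station Beta.  (Station Alpha: 0O 3M; Station Beta: 5O 2M)
8. 1 mutineer ← Station Alpha.  (Station Alpha: 0O 4M; Station Beta: 5O 1M)
9. 2 mutineers → Station Beta.  (Station Alpha: 0O 2M; Station Beta: 5O 3M)
10. 1 mutineer ← Station Alpha.  (Station Alpha: 0O 3M; Station Beta: 5O 2M)
11. 3 mutineers → Station Beta.  (Station Alpha: 0O 0M; Station Beta: 5O 5M)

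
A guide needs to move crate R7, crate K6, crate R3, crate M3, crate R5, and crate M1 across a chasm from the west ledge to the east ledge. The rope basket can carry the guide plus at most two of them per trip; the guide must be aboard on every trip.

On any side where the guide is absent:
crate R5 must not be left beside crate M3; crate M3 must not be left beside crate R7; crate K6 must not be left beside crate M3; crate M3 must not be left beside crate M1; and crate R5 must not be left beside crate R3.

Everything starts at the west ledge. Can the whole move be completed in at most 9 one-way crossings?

Yes

Yes — this plan uses 7 crossings (≤ 9):
1. Guide goes to the east ledge with crate M3 and crate R3.
2. Guide goes back to the west ledge alone.
3. Guide goes to the east ledge with crate K6 and crate R7.
4. Guide goes back to the west ledge with crate M3.
5. Guide goes to the east ledge with crate M1 and crate M3.
6. Guide goes back to the west ledge with crate M3.
7. Guide goes to the east ledge with crate M3 and crate R5.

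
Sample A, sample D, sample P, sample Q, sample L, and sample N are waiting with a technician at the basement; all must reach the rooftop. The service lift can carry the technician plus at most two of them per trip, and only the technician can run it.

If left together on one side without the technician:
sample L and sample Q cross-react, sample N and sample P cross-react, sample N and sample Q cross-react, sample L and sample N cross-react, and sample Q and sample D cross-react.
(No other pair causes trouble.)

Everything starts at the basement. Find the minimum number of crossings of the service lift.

9

Counting alone: the technician can take at most 2 across per trip to the rooftop, so moving all 6 needs at least 3 loaded trips out, with a return between consecutive ones — at least 5 crossings.
The safety rule pushes this higher. Following every safe sequence of crossings, the most of the 6 that can be at the rooftop as the service lift arrives there on crossings 5, 7 is 4, 5 respectively — never all 6.
So no plan with fewer than 9 crossings exists, and this one achieves 9:
1. Technician goes to the rooftop with sample N and sample Q.  [the basement: sample A, sample D, sample L, sample P | the rooftop: sample N, sample Q]
2. Technician goes back to the basement with sample Q.  [the basement: sample A, sample D, sample L, sample P, sample Q | the rooftop: sample N]
3. Technician goes to the rooftop with sample A and sample Q.  [the basement: sample D, sample L, sample P | the rooftop: sample A, sample N, sample Q]
4. Technician goes back to the basement with sample Q.  [the basement: sample D, sample L, sample P, sample Q | the rooftop: sample A, sample N]
5. Technician goes to the rooftop with sample D and sample Q.  [the basement: sample L, sample P | the rooftop: sample A, sample D, sample N, sample Q]
6. Technician goes back to the basement with sample Q.  [the basement: sample L, sample P, sample Q | the rooftop: sample A, sample D, sample N]
7. Technician goes to the rooftop with sample L and sample P.  [the basement: sample Q | the rooftop: sample A, sample D, sample L, sample N, sample P]
8. Technician goes back to the basement with sample N.  [the basement: sample N, sample Q | the rooftop: sample A, sample D, sample L, sample P]
9. Technician goes to the rooftop with sample N and sample Q.  [the basement: — | the rooftop: sample A, sample D, sample L, sample N, sample P, sample Q]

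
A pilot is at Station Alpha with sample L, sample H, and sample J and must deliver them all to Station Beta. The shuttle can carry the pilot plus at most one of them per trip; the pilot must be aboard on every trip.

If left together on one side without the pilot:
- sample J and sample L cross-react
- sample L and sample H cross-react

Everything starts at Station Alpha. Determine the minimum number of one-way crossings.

Counting alone: the pilot can take at most 1 across per trip to Station Beta, so moving all 3 needs at least 3 loaded trips out, with a return between consecutive ones — at least 5 crossings.
The safety rule pushes this higher. Following every safe sequence of crossings, the most of the 3 that can be at Station Beta as the shuttle arrives there on crossing 5 is 2 — never all 3.
So no plan with fewer than 7 crossings exists, and this one achieves 7:
1. Pilot goes to Station Beta with sample L.  [Station Alpha: sample H, sample J | Station Beta: sample L]
2. Pilot goes back to Station Alpha alone.  [Station Alpha: sample H, sample J | Station Beta: sample L]
3. Pilot goes to Station Beta with sample H.  [Station Alpha: sample J | Station Beta: sample H, sample L]
4. Pilot goes back to Station Alpha with sample L.  [Station Alpha: sample J, sample L | Station Beta: sample H]
5. Pilot goes to Station Beta with sample J.  [Station Alpha: sample L | Station Beta: sample H, sample J]
6. Pilot goes back to Station Alpha alone.  [Station Alpha: sample L | Station Beta: sample H, sample J]
7. Pilot goes to Station Beta with sample L.  [Station Alpha: — | Station Beta: sample H, sample J, sample L]

7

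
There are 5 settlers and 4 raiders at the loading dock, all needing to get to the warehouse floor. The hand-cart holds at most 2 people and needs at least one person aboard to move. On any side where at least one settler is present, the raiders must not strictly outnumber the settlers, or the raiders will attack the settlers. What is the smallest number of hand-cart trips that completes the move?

Counting alone: each trip to the warehouse floor takes at most 2 across and each return brings at least 1 back, so after t trips out (and t−1 returns) at most 2t − (t−1) of the 9 are across; that first reaches 9 at t = 8, so at least 15 crossings are needed.
The plan below uses exactly 15 crossings, so it is optimal:
1. 2 raiders → the warehouse floor.  (the loading dock: 5S 2R; the warehouse floor: 0S 2R)
2. 1 raider ← the loading dock.  (the loading dock: 5S 3R; the warehouse floor: 0S 1R)
3. 2 raiders → the warehouse floor.  (the loading dock: 5S 1R; the warehouse floor: 0S 3R)
4. 1 raider ← the loading dock.  (the loading dock: 5S 2R; the warehouse floor: 0S 2R)
5. 2 settlers → the warehouse floor.  (the loading dock: 3S 2R; the warehouse floor: 2S 2R)
6. 1 raider ← the loading dock.  (the loading dock: 3S 3R; the warehouse floor: 2S 1R)
7. 1 settler and 1 raider → the warehouse floor.  (the loading dock: 2S 2R; the warehouse floor: 3S 2R)
8. 1 settler ← the loading dock.  (the loading dock: 3S 2R; the warehouse floor: 2S 2R)
9. 1 settler and 1 raider → the warehouse floor.  (the loading dock: 2S 1R; the warehouse floor: 3S 3R)
10. 1 raider ← the loading dock.  (the loading dock: 2S 2R; the warehouse floor: 3S 2R)
11. 1 settler and 1 raider → the warehouse floor.  (the loading dock: 1S 1R; the warehouse floor: 4S 3R)
12. 1 settler ← the loading dock.  (the loading dock: 2S 1R; the warehouse floor: 3S 3R)
13. 1 settler and 1 raider → the warehouse floor.  (the loading dock: 1S 0R; the warehouse floor: 4S 4R)
14. 1 raider ← the loading dock.  (the loading dock: 1S 1R; the warehouse floor: 4S 3R)
15. 1 settler and 1 raider → the warehouse floor.  (the loading dock: 0S 0R; the warehouse floor: 5S 4R)

15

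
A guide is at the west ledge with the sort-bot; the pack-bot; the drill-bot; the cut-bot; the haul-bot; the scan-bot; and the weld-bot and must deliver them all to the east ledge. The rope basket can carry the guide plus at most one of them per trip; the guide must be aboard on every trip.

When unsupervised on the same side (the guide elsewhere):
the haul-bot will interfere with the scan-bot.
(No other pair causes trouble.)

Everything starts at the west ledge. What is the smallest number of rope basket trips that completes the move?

13

Counting alone: the guide can take at most 1 across per trip to the east ledge, so moving all 7 needs at least 7 loaded trips out, with a return between consecutive ones — at least 13 crossings.
The plan below uses exactly 13 crossings, so it is optimal:
1. Guide goes to the east ledge with the haul-bot.
2. Guide goes back to the west ledge alone.
3. Guide goes to the east ledge with the sort-bot.
4. Guide goes back to the west ledge alone.
5. Guide goes to the east ledge with the pack-bot.
6. Guide goes back to the west ledge alone.
7. Guide goes to the east ledge with the drill-bot.
8. Guide goes back to the west ledge alone.
9. Guide goes to the east ledge with the cut-bot.
10. Guide goes back to the west ledge alone.
11. Guide goes to the east ledge with the weld-bot.
12. Guide goes back to the west ledge alone.
13. Guide goes to the east ledge with the scan-bot.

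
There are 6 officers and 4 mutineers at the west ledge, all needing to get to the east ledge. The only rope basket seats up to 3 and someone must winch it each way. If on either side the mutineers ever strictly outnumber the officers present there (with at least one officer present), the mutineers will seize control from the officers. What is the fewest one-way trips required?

Counting alone: each trip to the east ledge takes at most 3 across and each return brings at least 1 back, so after t trips out (and t−1 returns) at most 3t − (t−1) of the 10 are across; that first reaches 10 at t = 5, so at least 9 crossings are needed.
The plan below uses exactly 9 crossings, so it is optimal:
1. 2 mutineers → the east ledge.  (the west ledge: 6O 2M; the east ledge: 0O 2M)
2. 1 mutineer ← the west ledge.  (the west ledge: 6O 3M; the east ledge: 0O 1M)
3. 3 mutineers → the east ledge.  (the west ledge: 6O 0M; the east ledge: 0O 4M)
4. 1 mutineer ← the west ledge.  (the west ledge: 6O 1M; the east ledge: 0O 3M)
5. 3 officers → the east ledge.  (the west ledge: 3O 1M; the east ledge: 3O 3M)
6. 1 mutineer ← the west ledge.  (the west ledge: 3O 2M; the east ledge: 3O 2M)
7. 1 officer and 2 mutineers → the east ledge.  (the west ledge: 2O 0M; the east ledge: 4O 4M)
8. 1 mutineer ← the west ledge.  (the west ledge: 2O 1M; the east ledge: 4O 3M)
9. 2 officers and 1 mutineer → the east ledge.  (the west ledge: 0O 0M; the east ledge: 6O 4M)

9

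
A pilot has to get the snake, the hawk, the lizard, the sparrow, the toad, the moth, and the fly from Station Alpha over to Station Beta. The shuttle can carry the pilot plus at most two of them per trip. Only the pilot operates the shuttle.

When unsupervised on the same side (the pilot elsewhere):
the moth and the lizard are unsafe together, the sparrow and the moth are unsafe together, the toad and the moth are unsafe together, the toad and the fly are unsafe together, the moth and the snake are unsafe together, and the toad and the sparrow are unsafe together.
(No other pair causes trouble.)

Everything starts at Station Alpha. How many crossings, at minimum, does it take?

11

Counting alone: the pilot can take at most 2 across per trip to Station Beta, so moving all 7 needs at least 4 loaded trips out, with a return between consecutive ones — at least 7 crossings.
The safety rule pushes this higher. Following every safe sequence of crossings, the most of the 7 that can be at Station Beta as the shuttle arrives there on crossings 7, 9 is 5, 6 respectively — never all 7.
So no plan with fewer than 11 crossings exists, and this one achieves 11:
1. Pilot goes to Station Beta with the moth and the toad.  [Station Alpha: the fly, the hawk, the lizard, the snake, the sparrow | Station Beta: the moth, the toad]
2. Pilot goes back to Station Alpha with the toad.  [Station Alpha: the fly, the hawk, the lizard, the snake, the sparrow, the toad | Station Beta: the moth]
3. Pilot goes to Station Beta with the snake and the toad.  [Station Alpha: the fly, the hawk, the lizard, the sparrow | Station Beta: the moth, the snake, the toad]
4. Pilot goes back to Station Alpha with the moth.  [Station Alpha: the fly, the hawk, the lizard, the moth, the sparrow | Station Beta: the snake, the toad]
5. Pilot goes to Station Beta with the hawk and the moth.  [Station Alpha: the fly, the lizard, the sparrow | Station Beta: the hawk, the moth, the snake, the toad]
6. Pilot goes back to Station Alpha with the moth.  [Station Alpha: the fly, the lizard, the moth, the sparrow | Station Beta: the hawk, the snake, the toad]
7. Pilot goes to Station Beta with the lizard and the sparrow.  [Station Alpha: the fly, the moth | Station Beta: the hawk, the lizard, the snake, the sparrow, the toad]
8. Pilot goes back to Station Alpha with the sparrow.  [Station Alpha: the fly, the moth, the sparrow | Station Beta: the hawk, the lizard, the snake, the toad]
9. Pilot goes to Station Beta with the fly and the sparrow.  [Station Alpha: the moth | Station Beta: the fly, the hawk, the lizard, the snake, the sparrow, the toad]
10. Pilot goes back to Station Alpha with the toad.  [Station Alpha: the moth, the toad | Station Beta: the fly, the hawk, the lizard, the snake, the sparrow]
11. Pilot goes to Station Beta with the moth and the toad.  [Station Alpha: — | Station Beta: the fly, the hawk, the lizard, the moth, the snake, the sparrow, the toad]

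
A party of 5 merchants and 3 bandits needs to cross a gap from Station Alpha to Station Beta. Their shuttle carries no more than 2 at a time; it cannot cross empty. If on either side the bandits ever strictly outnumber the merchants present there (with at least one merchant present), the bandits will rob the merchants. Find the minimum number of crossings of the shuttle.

13

Counting alone: each trip to Station Beta takes at most 2 across and each return brings at least 1 back, so after t trips out (and t−1 returns) at most 2t − (t−1) of the 8 are across; that first reaches 8 at t = 7, so at least 13 crossings are needed.
The plan below uses exactly 13 crossings, so it is optimal:
1. 2 bandits → Station Beta.  (Station Alpha: 5M 1B; Station Beta: 0M 2B)
2. 1 bandit ← Station Alpha.  (Station Alpha: 5M 2B; Station Beta: 0M 1B)
3. 2 bandits → Station Beta.  (Station Alpha: 5M 0B; Station Beta: 0M 3B)
4. 1 bandit ← Station Alpha.  (Station Alpha: 5M 1B; Station Beta: 0M 2B)
5. 2 merchants → Station Beta.  (Station Alpha: 3M 1B; Station Beta: 2M 2B)
6. 1 bandit ← Station Alpha.  (Station Alpha: 3M 2B; Station Beta: 2M 1B)
7. 1 merchant and 1 bandit → Station Beta.  (Station Alpha: 2M 1B; Station Beta: 3M 2B)
8. 1 bandit ← Station Alpha.  (Station Alpha: 2M 2B; Station Beta: 3M 1B)
9. 2 bandits → Station Beta.  (Station Alpha: 2M 0B; Station Beta: 3M 3B)
10. 1 bandit ← Station Alpha.  (Station Alpha: 2M 1B; Station Beta: 3M 2B)
11. 1 merchant and 1 bandit → Station Beta.  (Station Alpha: 1M 0B; Station Beta: 4M 3B)
12. 1 bandit ← Station Alpha.  (Station Alpha: 1M 1B; Station Beta: 4M 2B)
13. 1 merchant and 1 bandit → Station Beta.  (Station Alpha: 0M 0B; Station Beta: 5M 3B)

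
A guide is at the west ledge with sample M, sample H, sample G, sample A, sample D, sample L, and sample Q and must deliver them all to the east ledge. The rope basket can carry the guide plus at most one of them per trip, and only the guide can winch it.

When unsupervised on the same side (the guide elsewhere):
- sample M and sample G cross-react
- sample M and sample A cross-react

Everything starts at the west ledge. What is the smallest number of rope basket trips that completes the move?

15

Counting alone: the guide can take at most 1 across per trip to the east ledge, so moving all 7 needs at least 7 loaded trips out, with a return between consecutive ones — at least 13 crossings.
The safety rule pushes this higher. Following every safe sequence of crossings, the most of the 7 that can be at the east ledge as the rope basket arrives there on crossing 13 is 6 — never all 7.
So no plan with fewer than 15 crossings exists, and this one achieves 15:
1. Guide goes to the east ledge with sample M.
2. Guide goes back to the west ledge alone.
3. Guide goes to the east ledge with sample H.
4. Guide goes back to the west ledge alone.
5. Guide goes to the east ledge with sample G.
6. Guide goes back to the west ledge with sample M.
7. Guide goes to the east ledge with sample A.
8. Guide goes back to the west ledge alone.
9. Guide goes to the east ledge with sample D.
10. Guide goes back to the west ledge alone.
11. Guide goes to the east ledge with sample L.
12. Guide goes back to the west ledge alone.
13. Guide goes to the east ledge with sample Q.
14. Guide goes back to the west ledge alone.
15. Guide goes to the east ledge with sample M.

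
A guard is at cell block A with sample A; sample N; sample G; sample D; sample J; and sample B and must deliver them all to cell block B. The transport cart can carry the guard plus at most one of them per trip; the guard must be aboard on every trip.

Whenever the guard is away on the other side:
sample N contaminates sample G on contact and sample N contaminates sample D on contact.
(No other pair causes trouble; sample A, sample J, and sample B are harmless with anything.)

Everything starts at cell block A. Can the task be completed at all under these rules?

Yes

1. Guard goes to cell block B with sample N.  [cell block A: sample A, sample B, sample D, sample G, sample J | cell block B: sample N]
2. Guard goes back to cell block A alone.  [cell block A: sample A, sample B, sample D, sample G, sample J | cell block B: sample N]
3. Guard goes to cell block B with sample A.  [cell block A: sample B, sample D, sample G, sample J | cell block B: sample A, sample N]
4. Guard goes back to cell block A alone.  [cell block A: sample B, sample D, sample G, sample J | cell block B: sample A, sample N]
5. Guard goes to cell block B with sample G.  [cell block A: sample B, sample D, sample J | cell block B: sample A, sample G, sample N]
6. Guard goes back to cell block A with sample N.  [cell block A: sample B, sample D, sample J, sample N | cell block B: sample A, sample G]
7. Guard goes to cell block B with sample D.  [cell block A: sample B, sample J, sample N | cell block B: sample A, sample D, sample G]
8. Guard goes back to cell block A alone.  [cell block A: sample B, sample J, sample N | cell block B: sample A, sample D, sample G]
9. Guard goes to cell block B with sample J.  [cell block A: sample B, sample N | cell block B: sample A, sample D, sample G, sample J]
10. Guard goes back to cell block A alone.  [cell block A: sample B, sample N | cell block B: sample A, sample D, sample G, sample J]
11. Guard goes to cell block B with sample B.  [cell block A: sample N | cell block B: sample A, sample B, sample D, sample G, sample J]
12. Guard goes back to cell block A alone.  [cell block A: sample N | cell block B: sample A, sample B, sample D, sample G, sample J]
13. Guard goes to cell block B with sample N.  [cell block A: — | cell block B: sample A, sample B, sample D, sample G, sample J, sample N]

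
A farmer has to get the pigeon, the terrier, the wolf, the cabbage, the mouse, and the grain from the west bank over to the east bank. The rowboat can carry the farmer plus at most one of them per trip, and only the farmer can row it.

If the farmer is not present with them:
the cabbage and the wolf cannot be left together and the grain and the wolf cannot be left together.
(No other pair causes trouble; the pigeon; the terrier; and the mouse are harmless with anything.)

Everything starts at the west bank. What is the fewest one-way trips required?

13

Counting alone: the farmer can take at most 1 across per trip to the east bank, so moving all 6 needs at least 6 loaded trips out, with a return between consecutive ones — at least 11 crossings.
The safety rule pushes this higher. Following every safe sequence of crossings, the most of the 6 that can be at the east bank as the rowboat arrives there on crossing 11 is 5 — never all 6.
So no plan with fewer than 13 crossings exists, and this one achieves 13:
1. Farmer goes to the east bank with the wolf.
2. Farmer goes back to the west bank alone.
3. Farmer goes to the east bank with the pigeon.
4. Farmer goes back to the west bank alone.
5. Farmer goes to the east bank with the terrier.
6. Farmer goes back to the west bank alone.
7. Farmer goes to the east bank with the cabbage.
8. Farmer goes back to the west bank with the wolf.
9. Farmer goes to the east bank with the grain.
10. Farmer goes back to the west bank alone.
11. Farmer goes to the east bank with the mouse.
12. Farmer goes back to the west bank alone.
13. Farmer goes to the east bank with the wolf.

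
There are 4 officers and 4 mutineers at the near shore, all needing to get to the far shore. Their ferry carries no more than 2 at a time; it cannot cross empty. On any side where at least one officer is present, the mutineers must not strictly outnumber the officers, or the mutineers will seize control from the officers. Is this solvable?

No

Following every safe sequence of crossings from the start, the most of the 8 that can be at the far shore as the ferry arrives there on crossings 1, 3, 5 is 2, 3, 4 respectively; the best ever achieved is 4 of 8.
From crossing 7 on, no configuration arises that was not already reachable earlier: only 11 distinct safe configurations (who is on which side, and where the ferry is) can ever be reached, none of them has everyone across, and every continuation just revisits them. They are: 0 officers + 0 mutineers across (ferry back at the start); 0 officers + 1 mutineer across (ferry there); 0 officers + 1 mutineer across (ferry back at the start); 0 officers + 2 mutineers across (ferry there); 0 officers + 2 mutineers across (ferry back at the start); 0 officers + 3 mutineers across (ferry there); 0 officers + 3 mutineers across (ferry back at the start); 0 officers + 4 mutineers across (ferry there); 1 officer + 1 mutineer across (ferry there); 1 officer + 1 mutineer across (ferry back at the start); 2 officers + 2 mutineers across (ferry there). So no valid plan exists.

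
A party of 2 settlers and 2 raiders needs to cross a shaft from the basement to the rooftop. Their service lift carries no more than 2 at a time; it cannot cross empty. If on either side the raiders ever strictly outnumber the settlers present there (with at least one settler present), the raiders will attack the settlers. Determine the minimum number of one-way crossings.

5

Counting alone: each trip to the rooftop takes at most 2 across and each return brings at least 1 back, so after t trips out (and t−1 returns) at most 2t − (t−1) of the 4 are across; that first reaches 4 at t = 3, so at least 5 crossings are needed.
The plan below uses exactly 5 crossings, so it is optimal:
1. 2 raiders → the rooftop.  (the basement: 2S 0R; the rooftop: 0S 2R)
2. 1 raider ← the basement.  (the basement: 2S 1R; the rooftop: 0S 1R)
3. 2 settlers → the rooftop.  (the basement: 0S 1R; the rooftop: 2S 1R)
4. 1 raider ← the basement.  (the basement: 0S 2R; the rooftop: 2S 0R)
5. 2 raiders → the rooftop.  (the basement: 0S 0R; the rooftop: 2S 2R)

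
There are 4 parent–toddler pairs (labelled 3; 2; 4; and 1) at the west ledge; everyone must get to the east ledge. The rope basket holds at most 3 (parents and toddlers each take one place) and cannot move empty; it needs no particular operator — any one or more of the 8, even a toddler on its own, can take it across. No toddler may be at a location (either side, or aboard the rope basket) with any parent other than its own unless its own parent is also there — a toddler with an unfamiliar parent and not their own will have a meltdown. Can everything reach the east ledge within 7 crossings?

Counting alone: each trip to the east ledge takes at most 3 across and each return brings at least 1 back, so after t trips out (and t−1 returns) at most 3t − (t−1) of the 8 are across; that first reaches 8 at t = 4, so at least 7 crossings are needed.
The safety rule pushes this higher. Following every safe sequence of crossings, the most of the 8 that can be at the east ledge as the rope basket arrives there on crossing 7 is 7 — never all 8.
So the move cannot be finished within 7 crossings. (The shortest complete plan takes 9:)
1. parent 3 and toddler 3 cross → the east ledge.
2. parent 3 crosses ← the west ledge.
3. parent 2, parent 3, and toddler 2 cross → the east ledge.
4. parent 3 and toddler 3 cross ← the west ledge.
5. parent 1, parent 3, and parent 4 cross → the east ledge.
6. toddler 2 crosses ← the west ledge.
7. toddler 2 and toddler 3 cross → the east ledge.
8. toddler 3 crosses ← the west ledge.
9. toddler 1, toddler 3, and toddler 4 cross → the east ledge.

No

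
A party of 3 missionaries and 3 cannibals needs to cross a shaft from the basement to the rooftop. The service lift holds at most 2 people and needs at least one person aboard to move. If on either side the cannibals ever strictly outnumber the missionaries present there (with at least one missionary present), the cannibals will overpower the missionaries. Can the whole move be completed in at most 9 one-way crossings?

Counting alone: each trip to the rooftop takes at most 2 across and each return brings at least 1 back, so after t trips out (and t−1 returns) at most 2t − (t−1) of the 6 are across; that first reaches 6 at t = 5, so at least 9 crossings are needed.
The safety rule pushes this higher. Following every safe sequence of crossings, the most of the 6 that can be at the rooftop as the service lift arrives there on crossing 9 is 5 — never all 6.
So the move cannot be finished within 9 crossings. (The shortest complete plan takes 11:)
1. 2 cannibals → the rooftop.  (the basement: 3M 1C; the rooftop: 0M 2C)
2. 1 cannibal ← the basement.  (the basement: 3M 2C; the rooftop: 0M 1C)
3. 2 cannibals → the rooftop.  (the basement: 3M 0C; the rooftop: 0M 3C)
4. 1 cannibal ← the basement.  (the basement: 3M 1C; the rooftop: 0M 2C)
5. 2 missionaries → the rooftop.  (the basement: 1M 1C; the rooftop: 2M 2C)
6. 1 missionary and 1 cannibal ← the basement.  (the basement: 2M 2C; the rooftop: 1M 1C)
7. 2 missionaries → the rooftop.  (the basement: 0M 2C; the rooftop: 3M 1C)
8. 1 cannibal ← the basement.  (the basement: 0M 3C; the rooftop: 3M 0C)
9. 2 cannibals → the rooftop.  (the basement: 0M 1C; the rooftop: 3M 2C)
10. 1 cannibal ← the basement.  (the basement: 0M 2C; the rooftop: 3M 1C)
11. 2 cannibals → the rooftop.  (the basement: 0M 0C; the rooftop: 3M 3C)

No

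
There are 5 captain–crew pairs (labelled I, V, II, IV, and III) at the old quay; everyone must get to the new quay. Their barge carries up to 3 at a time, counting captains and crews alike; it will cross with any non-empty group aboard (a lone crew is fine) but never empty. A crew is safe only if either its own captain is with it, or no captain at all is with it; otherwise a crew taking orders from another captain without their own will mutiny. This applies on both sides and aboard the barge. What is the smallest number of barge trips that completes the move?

Counting alone: each trip to the new quay takes at most 3 across and each return brings at least 1 back, so after t trips out (and t−1 returns) at most 3t − (t−1) of the 10 are across; that first reaches 10 at t = 5, so at least 9 crossings are needed.
The safety rule pushes this higher. Following every safe sequence of crossings, the most of the 10 that can be at the new quay as the barge arrives there on crossing 9 is 9 — never all 10.
So no plan with fewer than 11 crossings exists, and this one achieves 11:
1. captain I and crew I cross → the new quay.
2. captain I crosses ← the old quay.
3. crew II, crew IV, and crew V cross → the new quay.
4. crew I crosses ← the old quay.
5. captain II, captain IV, and captain V cross → the new quay.
6. captain V and crew V cross ← the old quay.
7. captain I, captain III, and captain V cross → the new quay.
8. crew II crosses ← the old quay.
9. crew I and crew V cross → the new quay.
10. crew I crosses ← the old quay.
11. crew I, crew II, and crew III cross → the new quay.

11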